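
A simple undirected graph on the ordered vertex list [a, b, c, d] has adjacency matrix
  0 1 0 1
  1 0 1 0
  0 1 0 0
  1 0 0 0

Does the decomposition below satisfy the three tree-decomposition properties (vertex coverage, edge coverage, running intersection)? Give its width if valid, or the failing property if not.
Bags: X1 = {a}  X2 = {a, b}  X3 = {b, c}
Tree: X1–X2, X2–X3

A tree decomposition must satisfy three properties: every vertex lies in some bag; for every edge, both endpoints lie together in some bag; and for every vertex, the bags containing it form a connected subtree. Here vertex d appears in no bag, so the decomposition is invalid.

No — vertex d appears in no bag.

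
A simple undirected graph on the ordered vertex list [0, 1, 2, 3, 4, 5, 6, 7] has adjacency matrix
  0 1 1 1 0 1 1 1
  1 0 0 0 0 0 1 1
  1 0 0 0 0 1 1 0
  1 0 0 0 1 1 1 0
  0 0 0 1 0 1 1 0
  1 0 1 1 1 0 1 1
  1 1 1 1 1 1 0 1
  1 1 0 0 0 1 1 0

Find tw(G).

3

A width-3 tree decomposition is:
Bags: B1 = {3, 4, 5, 6}  B2 = {0, 3, 5, 6}  B3 = {0, 2, 5, 6}  B4 = {0, 5, 6, 7}  B5 = {0, 1, 6, 7}
Tree: B1–B2, B2–B3, B2–B4, B4–B5
Every bag has size at most 4, so the width is 4 − 1 = 3 and tw(G) ≤ 3. On the other hand G contains the 4-clique {0, 1, 6, 7}. A clique must lie in a single bag of any decomposition, so no decomposition can have width below 3. Therefore the treewidth is 3.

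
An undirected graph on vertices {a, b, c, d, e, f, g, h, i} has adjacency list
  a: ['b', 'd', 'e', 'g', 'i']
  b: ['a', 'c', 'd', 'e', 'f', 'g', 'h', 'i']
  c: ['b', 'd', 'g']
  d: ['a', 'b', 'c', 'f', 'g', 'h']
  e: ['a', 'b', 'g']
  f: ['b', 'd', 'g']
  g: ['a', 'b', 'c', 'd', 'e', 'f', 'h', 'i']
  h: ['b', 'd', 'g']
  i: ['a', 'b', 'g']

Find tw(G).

A width-3 tree decomposition is:
Bags: B1 = {a, b, d, g}  B2 = {a, b, e, g}  B3 = {a, b, g, i}  B4 = {b, d, f, g}  B5 = {b, d, g, h}  B6 = {b, c, d, g}
Tree: B1–B2, B2–B3, B1–B4, B4–B5, B1–B6
The largest bag has 4 vertices, giving width 3; this decomposition certifies tw(G) ≤ 3. On the other hand G contains the 4-clique {b, d, g, h}. A clique must lie in a single bag of any decomposition, so no decomposition can have width below 3. The upper and lower bounds meet at 3, so that is the treewidth.

3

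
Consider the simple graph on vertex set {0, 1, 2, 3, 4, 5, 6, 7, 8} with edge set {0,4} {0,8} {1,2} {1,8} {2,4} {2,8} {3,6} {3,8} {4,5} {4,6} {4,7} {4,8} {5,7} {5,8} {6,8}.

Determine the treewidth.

2

A width-2 tree decomposition is:
Bags: B1 = {1, 2, 8}  B2 = {2, 4, 8}  B3 = {4, 6, 8}  B4 = {3, 6, 8}  B5 = {0, 4, 8}  B6 = {4, 5, 8}  B7 = {4, 5, 7}
Tree: B1–B2, B2–B3, B3–B4, B2–B5, B5–B6, B6–B7
The largest bag has 3 vertices, giving width 2; this decomposition certifies tw(G) ≤ 2. For the lower bound, the 3 vertices {1, 2, 8} are pairwise adjacent, and any tree decomposition puts a clique entirely inside one bag — forcing width ≥ 2. The upper and lower bounds meet at 2, so that is the treewidth.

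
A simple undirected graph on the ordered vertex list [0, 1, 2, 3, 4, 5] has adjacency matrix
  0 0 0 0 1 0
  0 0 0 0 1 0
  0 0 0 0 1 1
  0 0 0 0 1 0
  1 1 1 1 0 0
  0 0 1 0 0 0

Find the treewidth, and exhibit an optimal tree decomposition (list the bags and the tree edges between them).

Treewidth 1.
One optimal decomposition is:
Bags: B1 = {2, 4}  B2 = {2, 5}  B3 = {1, 4}  B4 = {0, 4}  B5 = {3, 4}
Tree: B1–B2, B1–B3, B1–B4, B3–B5

The largest bag has 2 vertices, giving width 1; this decomposition certifies tw(G) ≤ 1. Since G has at least one edge (e.g. 4–2), it is not an edgeless graph, so tw(G) ≥ 1. Combining the bounds, tw(G) = 1.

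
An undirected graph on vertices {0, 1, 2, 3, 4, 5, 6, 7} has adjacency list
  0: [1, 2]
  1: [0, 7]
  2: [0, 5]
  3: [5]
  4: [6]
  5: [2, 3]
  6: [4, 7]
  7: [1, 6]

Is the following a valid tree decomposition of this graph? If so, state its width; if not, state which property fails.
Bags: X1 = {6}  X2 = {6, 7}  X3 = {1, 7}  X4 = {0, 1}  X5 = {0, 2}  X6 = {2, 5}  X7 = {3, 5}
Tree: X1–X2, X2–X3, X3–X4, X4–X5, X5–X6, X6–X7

No — vertex 4 appears in no bag.

A tree decomposition must satisfy three properties: every vertex lies in some bag; for every edge, both endpoints lie together in some bag; and for every vertex, the bags containing it form a connected subtree. Here vertex 4 appears in no bag, so the decomposition is invalid.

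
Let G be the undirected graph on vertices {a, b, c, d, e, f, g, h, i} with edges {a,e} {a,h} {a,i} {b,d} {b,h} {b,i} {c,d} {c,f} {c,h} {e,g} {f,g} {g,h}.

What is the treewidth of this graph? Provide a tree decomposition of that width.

Treewidth 3.
One such decomposition:
Bags: B1 = {b, c, d, f}  B2 = {b, c, f, h}  B3 = {b, f, g, h}  B4 = {b, g, h, i}  B5 = {a, g, h, i}  B6 = {a, e, g, i}
Tree: B1–B2, B2–B3, B3–B4, B4–B5, B5–B6

Every bag has size at most 4, so the width is 4 − 1 = 3 and tw(G) ≤ 3. For the lower bound: the 4 vertex sets {c,d,f}, {b}, {h}, {a,e,g,i} are disjoint, each induces a connected subgraph, and every pair is joined by at least one edge of G. Contracting each set to a single vertex therefore yields K_{4} as a minor, and since treewidth is minor-monotone, tw(G) ≥ tw(K_{4}) = 3. Hence tw(G) = 3 exactly.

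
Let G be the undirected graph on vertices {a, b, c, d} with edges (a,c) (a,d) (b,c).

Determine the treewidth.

A width-1 tree decomposition is:
Bags: B1 = {a, d}  B2 = {a, c}  B3 = {b, c}
Tree: B1–B2, B2–B3
The largest bag has 2 vertices, giving width 1; this decomposition certifies tw(G) ≤ 1. Since G has at least one edge (e.g. d–a), it is not an edgeless graph, so tw(G) ≥ 1. The upper and lower bounds meet at 1, so that is the treewidth.

1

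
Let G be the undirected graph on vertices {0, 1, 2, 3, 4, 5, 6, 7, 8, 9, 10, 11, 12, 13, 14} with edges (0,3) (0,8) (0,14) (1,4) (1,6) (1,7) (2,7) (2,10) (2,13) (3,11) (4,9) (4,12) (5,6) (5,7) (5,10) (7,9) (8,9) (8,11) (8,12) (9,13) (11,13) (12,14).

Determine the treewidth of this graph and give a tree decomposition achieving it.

Treewidth 3.
One such decomposition:
Bags: B1 = {0, 3, 11, 14}  B2 = {0, 8, 11, 14}  B3 = {8, 11, 12, 14}  B4 = {8, 11, 12, 13}  B5 = {8, 9, 12, 13}  B6 = {4, 9, 12, 13}  B7 = {2, 4, 9, 13}  B8 = {2, 4, 7, 9}  B9 = {1, 2, 4, 7}  B10 = {1, 2, 7, 10}  B11 = {1, 5, 7, 10}  B12 = {1, 5, 6, 10}
Tree: B1–B2, B2–B3, B3–B4, B4–B5, B5–B6, B6–B7, B7–B8, B8–B9, B9–B10, B10–B11, B11–B12

Every bag has size at most 4, so the width is 4 − 1 = 3 and tw(G) ≤ 3. For the lower bound: the 4 vertex sets {0,3,14}, {11}, {8}, {4,9,12,13} are disjoint, each induces a connected subgraph, and every pair is joined by at least one edge of G. Contracting each set to a single vertex therefore yields K_{4} as a minor, and since treewidth is minor-monotone, tw(G) ≥ tw(K_{4}) = 3. Therefore the treewidth is 3.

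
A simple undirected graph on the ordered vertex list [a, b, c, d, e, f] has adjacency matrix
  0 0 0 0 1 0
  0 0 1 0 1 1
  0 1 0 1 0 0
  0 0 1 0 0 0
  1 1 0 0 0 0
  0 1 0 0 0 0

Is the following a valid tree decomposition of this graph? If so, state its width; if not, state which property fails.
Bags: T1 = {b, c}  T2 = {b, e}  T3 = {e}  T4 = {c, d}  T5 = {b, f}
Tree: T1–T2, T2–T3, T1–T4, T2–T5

A tree decomposition must satisfy three properties: every vertex lies in some bag; for every edge, both endpoints lie together in some bag; and for every vertex, the bags containing it form a connected subtree. Here vertex a appears in no bag, so the decomposition is invalid.

No — vertex a appears in no bag.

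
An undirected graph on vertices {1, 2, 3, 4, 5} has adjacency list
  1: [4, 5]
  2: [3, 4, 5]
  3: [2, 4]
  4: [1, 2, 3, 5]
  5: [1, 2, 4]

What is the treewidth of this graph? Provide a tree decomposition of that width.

Treewidth 2.
Bags: B1 = {2, 4, 5}  B2 = {1, 4, 5}  B3 = {2, 3, 4}
Tree: B1–B2, B1–B3

Each bag holds 3 vertices, so the decomposition has width 2, which upper-bounds the treewidth. Conversely, {1, 4, 5} is a clique of size 3, and the vertices of any clique must share a bag in every tree decomposition; so some bag has ≥ 3 vertices and tw(G) ≥ 2. Combining the bounds, tw(G) = 2.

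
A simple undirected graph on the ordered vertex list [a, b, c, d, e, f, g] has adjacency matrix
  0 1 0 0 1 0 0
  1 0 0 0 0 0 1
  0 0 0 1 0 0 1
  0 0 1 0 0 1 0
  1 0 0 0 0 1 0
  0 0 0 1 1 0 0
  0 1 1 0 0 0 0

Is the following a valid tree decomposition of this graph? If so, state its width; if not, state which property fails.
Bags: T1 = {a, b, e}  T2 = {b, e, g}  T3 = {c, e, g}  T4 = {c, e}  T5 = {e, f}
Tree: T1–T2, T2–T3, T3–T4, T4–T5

A tree decomposition must satisfy three properties: every vertex lies in some bag; for every edge, both endpoints lie together in some bag; and for every vertex, the bags containing it form a connected subtree. Here vertex d appears in no bag, so the decomposition is invalid.

No — vertex d appears in no bag.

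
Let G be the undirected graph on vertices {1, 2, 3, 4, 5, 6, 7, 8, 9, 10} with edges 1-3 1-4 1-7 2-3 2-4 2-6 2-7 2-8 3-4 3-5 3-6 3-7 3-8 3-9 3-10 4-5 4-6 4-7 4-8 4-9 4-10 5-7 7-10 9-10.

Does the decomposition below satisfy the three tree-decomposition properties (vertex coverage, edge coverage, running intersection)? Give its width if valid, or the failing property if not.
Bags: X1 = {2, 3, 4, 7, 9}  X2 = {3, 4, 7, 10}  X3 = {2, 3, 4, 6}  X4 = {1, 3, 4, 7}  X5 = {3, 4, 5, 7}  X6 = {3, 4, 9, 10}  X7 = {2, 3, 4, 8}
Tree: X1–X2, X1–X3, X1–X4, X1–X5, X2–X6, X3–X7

A tree decomposition must satisfy three properties: every vertex lies in some bag; for every edge, both endpoints lie together in some bag; and for every vertex, the bags containing it form a connected subtree. Here bags containing vertex 9 are not connected in the tree, so the decomposition is invalid.

No — bags containing vertex 9 are not connected in the tree.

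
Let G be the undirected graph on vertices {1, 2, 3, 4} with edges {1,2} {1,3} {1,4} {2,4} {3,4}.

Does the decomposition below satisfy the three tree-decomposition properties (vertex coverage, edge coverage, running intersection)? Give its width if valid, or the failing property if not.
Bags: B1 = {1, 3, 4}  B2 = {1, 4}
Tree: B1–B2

No — vertex 2 appears in no bag.

A tree decomposition must satisfy three properties: every vertex lies in some bag; for every edge, both endpoints lie together in some bag; and for every vertex, the bags containing it form a connected subtree. Here vertex 2 appears in no bag, so the decomposition is invalid.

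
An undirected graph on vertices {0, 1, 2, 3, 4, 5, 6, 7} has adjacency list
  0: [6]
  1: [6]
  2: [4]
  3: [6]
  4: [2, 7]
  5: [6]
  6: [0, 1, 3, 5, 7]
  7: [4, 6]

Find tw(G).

A width-1 tree decomposition is:
Bags: B1 = {6, 7}  B2 = {5, 6}  B3 = {4, 7}  B4 = {3, 6}  B5 = {1, 6}  B6 = {0, 6}  B7 = {2, 4}
Tree: B1–B2, B1–B3, B2–B4, B4–B5, B1–B6, B3–B7
Every bag has size at most 2, so the width is 2 − 1 = 1 and tw(G) ≤ 1. G has an edge, so its treewidth is at least 1. The upper and lower bounds meet at 1, so that is the treewidth.

1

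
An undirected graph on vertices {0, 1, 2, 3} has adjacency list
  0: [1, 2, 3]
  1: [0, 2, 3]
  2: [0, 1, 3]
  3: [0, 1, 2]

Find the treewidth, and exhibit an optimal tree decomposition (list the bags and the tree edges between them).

With just one bag of size 4, the width is 4 − 1 = 3, so tw(G) ≤ 3. On the other hand G contains the 4-clique {0, 1, 2, 3}. A clique must lie in a single bag of any decomposition, so no decomposition can have width below 3. Hence tw(G) = 3 exactly.

Treewidth 3.
Bags: B1 = {0, 1, 2, 3}
Tree: (single bag)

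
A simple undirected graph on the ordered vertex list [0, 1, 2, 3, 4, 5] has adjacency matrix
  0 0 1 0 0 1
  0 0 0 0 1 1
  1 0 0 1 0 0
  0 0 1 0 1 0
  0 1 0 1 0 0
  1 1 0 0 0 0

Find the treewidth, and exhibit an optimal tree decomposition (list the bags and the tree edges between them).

Each bag holds 3 vertices, so the decomposition has width 2, which upper-bounds the treewidth. For the lower bound, G contains the cycle 5–1–4–3–2–0–5, so G is not a forest; only forests have treewidth ≤ 1, hence tw(G) ≥ 2. Therefore the treewidth is 2.

Treewidth 2.
Bags: B1 = {1, 4, 5}  B2 = {3, 4, 5}  B3 = {2, 3, 5}  B4 = {0, 2, 5}
Tree: B1–B2, B2–B3, B3–B4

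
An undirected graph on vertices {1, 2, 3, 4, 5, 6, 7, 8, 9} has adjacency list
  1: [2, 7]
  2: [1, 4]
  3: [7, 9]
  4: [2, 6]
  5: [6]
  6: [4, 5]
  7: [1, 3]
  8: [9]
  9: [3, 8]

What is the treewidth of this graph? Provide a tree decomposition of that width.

Every bag has size at most 2, so the width is 2 − 1 = 1 and tw(G) ≤ 1. Since G has at least one edge (e.g. 8–9), it is not an edgeless graph, so tw(G) ≥ 1. Hence tw(G) = 1 exactly.

Treewidth 1.
Bags: B1 = {8, 9}  B2 = {3, 9}  B3 = {3, 7}  B4 = {1, 7}  B5 = {1, 2}  B6 = {2, 4}  B7 = {4, 6}  B8 = {5, 6}
Tree: B1–B2, B2–B3, B3–B4, B4–B5, B5–B6, B6–B7, B7–B8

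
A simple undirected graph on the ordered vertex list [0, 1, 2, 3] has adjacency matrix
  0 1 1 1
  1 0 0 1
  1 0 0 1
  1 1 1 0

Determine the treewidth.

2

A width-2 tree decomposition is:
Bags: B1 = {0, 2, 3}  B2 = {0, 1, 3}
Tree: B1–B2
The largest bag has 3 vertices, giving width 2; this decomposition certifies tw(G) ≤ 2. For the lower bound, the 3 vertices {0, 1, 3} are pairwise adjacent, and any tree decomposition puts a clique entirely inside one bag — forcing width ≥ 2. Therefore the treewidth is 2.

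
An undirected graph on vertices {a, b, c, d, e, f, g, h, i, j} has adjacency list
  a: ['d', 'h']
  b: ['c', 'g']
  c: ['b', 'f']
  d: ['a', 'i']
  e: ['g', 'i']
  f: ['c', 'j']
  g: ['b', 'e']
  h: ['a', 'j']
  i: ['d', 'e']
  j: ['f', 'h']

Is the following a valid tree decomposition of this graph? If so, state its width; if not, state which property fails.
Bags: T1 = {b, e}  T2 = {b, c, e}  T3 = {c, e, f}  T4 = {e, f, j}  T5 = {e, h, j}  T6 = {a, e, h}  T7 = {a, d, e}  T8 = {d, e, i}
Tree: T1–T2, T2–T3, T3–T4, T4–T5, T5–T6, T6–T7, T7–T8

No — vertex g appears in no bag.

A tree decomposition must satisfy three properties: every vertex lies in some bag; for every edge, both endpoints lie together in some bag; and for every vertex, the bags containing it form a connected subtree. Here vertex g appears in no bag, so the decomposition is invalid.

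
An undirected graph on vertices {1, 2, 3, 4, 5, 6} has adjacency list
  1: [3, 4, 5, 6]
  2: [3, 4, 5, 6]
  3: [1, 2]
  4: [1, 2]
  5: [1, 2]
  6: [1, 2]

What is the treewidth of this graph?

A width-2 tree decomposition is:
Bags: B1 = {1, 2, 6}  B2 = {1, 2, 4}  B3 = {1, 2, 3}  B4 = {1, 2, 5}
Tree: B1–B2, B2–B3, B3–B4
The largest bag has 3 vertices, giving width 2; this decomposition certifies tw(G) ≤ 2. Since 6–2–4–1–6 is a cycle in G, G is not acyclic. Forests are exactly the graphs of treewidth ≤ 1, so tw(G) ≥ 2. Therefore the treewidth is 2.

2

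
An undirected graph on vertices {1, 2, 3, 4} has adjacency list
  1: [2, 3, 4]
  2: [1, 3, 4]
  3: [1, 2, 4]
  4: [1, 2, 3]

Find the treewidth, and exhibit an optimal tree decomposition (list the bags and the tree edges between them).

With just one bag of size 4, the width is 4 − 1 = 3, so tw(G) ≤ 3. Conversely, {1, 2, 3, 4} is a clique of size 4, and the vertices of any clique must share a bag in every tree decomposition; so some bag has ≥ 4 vertices and tw(G) ≥ 3. Hence tw(G) = 3 exactly.

Treewidth 3.
One such decomposition:
Bags: B1 = {1, 2, 3, 4}
Tree: (single bag)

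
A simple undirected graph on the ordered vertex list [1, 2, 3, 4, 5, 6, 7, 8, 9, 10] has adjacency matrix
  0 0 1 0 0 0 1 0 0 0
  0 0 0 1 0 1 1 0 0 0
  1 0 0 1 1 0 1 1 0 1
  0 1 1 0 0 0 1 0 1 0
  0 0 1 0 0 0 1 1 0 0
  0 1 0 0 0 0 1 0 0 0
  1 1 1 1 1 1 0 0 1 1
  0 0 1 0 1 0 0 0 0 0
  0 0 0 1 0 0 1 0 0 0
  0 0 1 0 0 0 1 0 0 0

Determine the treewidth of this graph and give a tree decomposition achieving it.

Treewidth 2.
Bags: B1 = {3, 4, 7}  B2 = {4, 7, 9}  B3 = {2, 4, 7}  B4 = {3, 5, 7}  B5 = {3, 5, 8}  B6 = {3, 7, 10}  B7 = {1, 3, 7}  B8 = {2, 6, 7}
Tree: B1–B2, B1–B3, B1–B4, B4–B5, B1–B6, B1–B7, B3–B8

Each bag holds 3 vertices, so the decomposition has width 2, which upper-bounds the treewidth. Conversely, {3, 5, 8} is a clique of size 3, and the vertices of any clique must share a bag in every tree decomposition; so some bag has ≥ 3 vertices and tw(G) ≥ 2. The upper and lower bounds meet at 2, so that is the treewidth.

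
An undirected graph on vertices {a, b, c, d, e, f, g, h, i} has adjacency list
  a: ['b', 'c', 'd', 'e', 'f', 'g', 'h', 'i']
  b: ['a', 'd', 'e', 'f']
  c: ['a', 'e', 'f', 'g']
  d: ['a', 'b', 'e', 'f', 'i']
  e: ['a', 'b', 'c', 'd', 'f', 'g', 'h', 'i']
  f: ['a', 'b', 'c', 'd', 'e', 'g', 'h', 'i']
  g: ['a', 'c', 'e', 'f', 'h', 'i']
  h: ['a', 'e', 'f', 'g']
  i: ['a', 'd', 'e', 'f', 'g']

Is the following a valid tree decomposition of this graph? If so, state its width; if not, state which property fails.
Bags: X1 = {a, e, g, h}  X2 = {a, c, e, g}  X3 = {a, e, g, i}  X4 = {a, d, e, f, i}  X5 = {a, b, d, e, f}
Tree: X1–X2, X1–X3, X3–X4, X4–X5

No — edge (f,h) lies in no bag.

A tree decomposition must satisfy three properties: every vertex lies in some bag; for every edge, both endpoints lie together in some bag; and for every vertex, the bags containing it form a connected subtree. Here edge (f,h) lies in no bag, so the decomposition is invalid.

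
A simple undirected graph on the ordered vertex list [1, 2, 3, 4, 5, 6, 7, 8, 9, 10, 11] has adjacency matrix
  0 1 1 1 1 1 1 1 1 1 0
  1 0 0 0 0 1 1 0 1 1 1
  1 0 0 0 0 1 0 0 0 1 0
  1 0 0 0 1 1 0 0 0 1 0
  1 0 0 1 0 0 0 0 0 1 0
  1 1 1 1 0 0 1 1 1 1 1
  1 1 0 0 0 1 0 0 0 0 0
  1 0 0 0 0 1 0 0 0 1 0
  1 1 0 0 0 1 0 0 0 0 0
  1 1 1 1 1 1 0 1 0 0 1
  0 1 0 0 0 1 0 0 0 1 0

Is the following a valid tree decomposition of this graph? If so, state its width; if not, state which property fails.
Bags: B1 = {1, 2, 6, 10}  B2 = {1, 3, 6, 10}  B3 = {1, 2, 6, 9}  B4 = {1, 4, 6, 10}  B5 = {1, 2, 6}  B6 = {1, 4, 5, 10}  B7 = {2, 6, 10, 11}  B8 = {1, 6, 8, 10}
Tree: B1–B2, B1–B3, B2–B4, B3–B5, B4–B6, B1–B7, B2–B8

A tree decomposition must satisfy three properties: every vertex lies in some bag; for every edge, both endpoints lie together in some bag; and for every vertex, the bags containing it form a connected subtree. Here vertex 7 appears in no bag, so the decomposition is invalid.

No — vertex 7 appears in no bag.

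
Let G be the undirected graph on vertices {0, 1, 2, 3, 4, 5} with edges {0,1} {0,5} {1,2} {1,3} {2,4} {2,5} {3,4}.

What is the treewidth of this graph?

2

A width-2 tree decomposition is:
Bags: B1 = {0, 2, 5}  B2 = {0, 1, 2}  B3 = {1, 2, 4}  B4 = {1, 3, 4}
Tree: B1–B2, B2–B3, B3–B4
The largest bag has 3 vertices, giving width 2; this decomposition certifies tw(G) ≤ 2. Since 5–0–1–2–5 is a cycle in G, G is not acyclic. Forests are exactly the graphs of treewidth ≤ 1, so tw(G) ≥ 2. The upper and lower bounds meet at 2, so that is the treewidth.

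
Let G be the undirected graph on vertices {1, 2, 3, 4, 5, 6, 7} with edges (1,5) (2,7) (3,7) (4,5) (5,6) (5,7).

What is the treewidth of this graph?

A width-1 tree decomposition is:
Bags: B1 = {2, 7}  B2 = {3, 7}  B3 = {5, 7}  B4 = {5, 6}  B5 = {4, 5}  B6 = {1, 5}
Tree: B1–B2, B1–B3, B3–B4, B3–B5, B5–B6
Each bag holds 2 vertices, so the decomposition has width 1, which upper-bounds the treewidth. Since G has at least one edge (e.g. 7–2), it is not an edgeless graph, so tw(G) ≥ 1. Combining the bounds, tw(G) = 1.

1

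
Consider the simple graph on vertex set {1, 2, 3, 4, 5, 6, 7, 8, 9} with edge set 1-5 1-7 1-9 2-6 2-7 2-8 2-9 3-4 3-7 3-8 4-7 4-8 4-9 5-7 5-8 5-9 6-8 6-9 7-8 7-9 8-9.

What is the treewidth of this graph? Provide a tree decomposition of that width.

The largest bag has 4 vertices, giving width 3; this decomposition certifies tw(G) ≤ 3. Conversely, {2, 6, 8, 9} is a clique of size 4, and the vertices of any clique must share a bag in every tree decomposition; so some bag has ≥ 4 vertices and tw(G) ≥ 3. Hence tw(G) = 3 exactly.

Treewidth 3.
One such decomposition:
Bags: B1 = {2, 6, 8, 9}  B2 = {2, 7, 8, 9}  B3 = {4, 7, 8, 9}  B4 = {5, 7, 8, 9}  B5 = {1, 5, 7, 9}  B6 = {3, 4, 7, 8}
Tree: B1–B2, B2–B3, B3–B4, B4–B5, B3–B6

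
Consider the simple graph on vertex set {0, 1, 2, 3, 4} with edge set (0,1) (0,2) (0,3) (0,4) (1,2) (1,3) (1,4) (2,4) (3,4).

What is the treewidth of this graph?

3

A width-3 tree decomposition is:
Bags: B1 = {0, 1, 2, 4}  B2 = {0, 1, 3, 4}
Tree: B1–B2
Each bag holds 4 vertices, so the decomposition has width 3, which upper-bounds the treewidth. For the lower bound, the 4 vertices {0, 1, 2, 4} are pairwise adjacent, and any tree decomposition puts a clique entirely inside one bag — forcing width ≥ 3. Therefore the treewidth is 3.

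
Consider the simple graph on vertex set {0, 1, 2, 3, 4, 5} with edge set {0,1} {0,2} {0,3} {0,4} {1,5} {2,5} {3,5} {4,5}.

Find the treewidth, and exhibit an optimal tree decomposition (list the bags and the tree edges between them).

The largest bag has 3 vertices, giving width 2; this decomposition certifies tw(G) ≤ 2. For the lower bound, G contains the cycle 0–1–5–2–0, so G is not a forest; only forests have treewidth ≤ 1, hence tw(G) ≥ 2. The upper and lower bounds meet at 2, so that is the treewidth.

Treewidth 2.
Bags: B1 = {0, 1, 5}  B2 = {0, 2, 5}  B3 = {0, 3, 5}  B4 = {0, 4, 5}
Tree: B1–B2, B2–B3, B3–B4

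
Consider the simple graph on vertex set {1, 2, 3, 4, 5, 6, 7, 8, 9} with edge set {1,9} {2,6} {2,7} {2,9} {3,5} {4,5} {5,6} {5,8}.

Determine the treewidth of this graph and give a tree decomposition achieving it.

The largest bag has 2 vertices, giving width 1; this decomposition certifies tw(G) ≤ 1. G has an edge, so its treewidth is at least 1. The upper and lower bounds meet at 1, so that is the treewidth.

Treewidth 1.
Bags: B1 = {5, 6}  B2 = {2, 6}  B3 = {2, 7}  B4 = {3, 5}  B5 = {2, 9}  B6 = {1, 9}  B7 = {4, 5}  B8 = {5, 8}
Tree: B1–B2, B2–B3, B1–B4, B2–B5, B5–B6, B1–B7, B1–B8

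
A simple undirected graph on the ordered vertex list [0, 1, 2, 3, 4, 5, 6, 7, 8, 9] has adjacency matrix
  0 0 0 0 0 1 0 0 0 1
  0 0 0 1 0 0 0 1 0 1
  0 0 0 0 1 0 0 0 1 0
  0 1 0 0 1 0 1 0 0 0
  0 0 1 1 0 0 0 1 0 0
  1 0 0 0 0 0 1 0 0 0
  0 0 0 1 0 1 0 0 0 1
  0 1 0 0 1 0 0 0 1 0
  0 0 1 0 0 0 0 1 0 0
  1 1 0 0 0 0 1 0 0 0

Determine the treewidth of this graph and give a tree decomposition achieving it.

Every bag has size at most 3, so the width is 3 − 1 = 2 and tw(G) ≤ 2. For the lower bound, G contains the cycle 5–0–9–6–5, so G is not a forest; only forests have treewidth ≤ 1, hence tw(G) ≥ 2. The upper and lower bounds meet at 2, so that is the treewidth.

Treewidth 2.
Bags: B1 = {0, 5, 6}  B2 = {0, 6, 9}  B3 = {3, 6, 9}  B4 = {1, 3, 9}  B5 = {1, 3, 4}  B6 = {1, 4, 7}  B7 = {2, 4, 7}  B8 = {2, 7, 8}
Tree: B1–B2, B2–B3, B3–B4, B4–B5, B5–B6, B6–B7, B7–B8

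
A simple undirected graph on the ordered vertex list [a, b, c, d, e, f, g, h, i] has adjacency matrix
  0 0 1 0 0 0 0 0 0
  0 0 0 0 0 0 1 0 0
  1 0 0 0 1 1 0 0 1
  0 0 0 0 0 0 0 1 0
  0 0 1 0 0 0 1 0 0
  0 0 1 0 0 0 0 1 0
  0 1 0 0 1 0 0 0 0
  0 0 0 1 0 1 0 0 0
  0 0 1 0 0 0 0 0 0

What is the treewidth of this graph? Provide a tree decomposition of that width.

Treewidth 1.
One optimal decomposition is:
Bags: B1 = {c, e}  B2 = {c, f}  B3 = {f, h}  B4 = {e, g}  B5 = {b, g}  B6 = {c, i}  B7 = {a, c}  B8 = {d, h}
Tree: B1–B2, B2–B3, B1–B4, B4–B5, B1–B6, B6–B7, B3–B8

Every bag has size at most 2, so the width is 2 − 1 = 1 and tw(G) ≤ 1. G has an edge, so its treewidth is at least 1. Therefore the treewidth is 1.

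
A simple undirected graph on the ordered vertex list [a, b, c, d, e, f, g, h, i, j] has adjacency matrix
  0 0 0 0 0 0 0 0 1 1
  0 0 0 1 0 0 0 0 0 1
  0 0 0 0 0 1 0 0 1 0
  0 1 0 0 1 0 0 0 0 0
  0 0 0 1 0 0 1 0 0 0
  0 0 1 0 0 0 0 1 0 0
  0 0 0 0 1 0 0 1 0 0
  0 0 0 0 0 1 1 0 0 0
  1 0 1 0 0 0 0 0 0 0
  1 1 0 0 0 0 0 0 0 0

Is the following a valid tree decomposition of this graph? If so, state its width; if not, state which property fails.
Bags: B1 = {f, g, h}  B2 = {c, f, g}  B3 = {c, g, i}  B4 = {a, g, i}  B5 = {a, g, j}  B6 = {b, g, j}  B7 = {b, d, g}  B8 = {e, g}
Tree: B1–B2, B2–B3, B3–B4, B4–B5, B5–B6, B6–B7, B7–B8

A tree decomposition must satisfy three properties: every vertex lies in some bag; for every edge, both endpoints lie together in some bag; and for every vertex, the bags containing it form a connected subtree. Here edge (d,e) lies in no bag, so the decomposition is invalid.

No — edge (d,e) lies in no bag.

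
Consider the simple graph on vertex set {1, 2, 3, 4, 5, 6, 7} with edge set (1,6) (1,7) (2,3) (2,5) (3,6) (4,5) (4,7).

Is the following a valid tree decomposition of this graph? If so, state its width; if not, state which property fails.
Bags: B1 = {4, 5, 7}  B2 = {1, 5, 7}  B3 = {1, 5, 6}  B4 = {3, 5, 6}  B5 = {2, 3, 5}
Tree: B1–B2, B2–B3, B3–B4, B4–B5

Checking the three conditions: (i) the bags cover all of {1, 2, 3, 4, 5, 6, 7}; (ii) for each edge, some bag contains both endpoints; (iii) the bags containing any fixed vertex form a subtree. All hold, so the decomposition is valid with width 3 − 1 = 2.

Yes; width 2.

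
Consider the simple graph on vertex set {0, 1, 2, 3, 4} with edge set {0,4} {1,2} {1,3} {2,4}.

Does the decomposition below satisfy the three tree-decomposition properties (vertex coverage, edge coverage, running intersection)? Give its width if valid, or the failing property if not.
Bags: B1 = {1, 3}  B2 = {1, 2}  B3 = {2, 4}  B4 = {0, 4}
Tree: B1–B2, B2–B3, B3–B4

Yes; width 1.

Checking the three conditions: (i) the bags cover all of {0, 1, 2, 3, 4}; (ii) for each edge, some bag contains both endpoints; (iii) the bags containing any fixed vertex form a subtree. All hold, so the decomposition is valid with width 2 − 1 = 1.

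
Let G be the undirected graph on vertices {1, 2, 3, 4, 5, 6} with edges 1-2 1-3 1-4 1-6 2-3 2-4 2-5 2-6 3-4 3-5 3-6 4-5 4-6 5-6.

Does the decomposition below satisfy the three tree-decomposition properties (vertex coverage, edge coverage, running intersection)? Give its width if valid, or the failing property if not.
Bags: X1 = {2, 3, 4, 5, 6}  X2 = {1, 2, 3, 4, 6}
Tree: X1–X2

Yes; width 4.

Checking the three conditions: (i) the bags cover all of {1, 2, 3, 4, 5, 6}; (ii) for each edge, some bag contains both endpoints; (iii) the bags containing any fixed vertex form a subtree. All hold, so the decomposition is valid with width 5 − 1 = 4.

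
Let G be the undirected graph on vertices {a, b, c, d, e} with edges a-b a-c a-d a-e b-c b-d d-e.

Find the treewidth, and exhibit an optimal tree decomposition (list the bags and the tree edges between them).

Each bag holds 3 vertices, so the decomposition has width 2, which upper-bounds the treewidth. On the other hand G contains the 3-clique {a, d, e}. A clique must lie in a single bag of any decomposition, so no decomposition can have width below 2. The upper and lower bounds meet at 2, so that is the treewidth.

Treewidth 2.
One optimal decomposition is:
Bags: B1 = {a, b, d}  B2 = {a, d, e}  B3 = {a, b, c}
Tree: B1–B2, B1–B3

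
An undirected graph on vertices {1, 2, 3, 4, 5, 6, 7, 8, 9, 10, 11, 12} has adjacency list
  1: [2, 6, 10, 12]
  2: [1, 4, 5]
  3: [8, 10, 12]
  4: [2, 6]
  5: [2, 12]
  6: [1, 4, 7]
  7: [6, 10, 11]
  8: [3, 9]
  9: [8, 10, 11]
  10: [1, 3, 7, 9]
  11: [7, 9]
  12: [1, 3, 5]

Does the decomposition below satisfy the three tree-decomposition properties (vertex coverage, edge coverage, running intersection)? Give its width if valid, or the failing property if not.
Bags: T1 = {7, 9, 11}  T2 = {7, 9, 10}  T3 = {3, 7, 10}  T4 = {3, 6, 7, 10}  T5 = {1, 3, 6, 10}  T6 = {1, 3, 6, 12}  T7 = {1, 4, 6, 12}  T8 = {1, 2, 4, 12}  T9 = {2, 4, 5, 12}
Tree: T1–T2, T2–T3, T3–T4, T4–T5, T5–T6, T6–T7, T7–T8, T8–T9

No — vertex 8 appears in no bag.

A tree decomposition must satisfy three properties: every vertex lies in some bag; for every edge, both endpoints lie together in some bag; and for every vertex, the bags containing it form a connected subtree. Here vertex 8 appears in no bag, so the decomposition is invalid.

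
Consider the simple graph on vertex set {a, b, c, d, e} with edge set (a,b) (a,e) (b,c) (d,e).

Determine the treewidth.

A width-1 tree decomposition is:
Bags: B1 = {b, c}  B2 = {a, b}  B3 = {a, e}  B4 = {d, e}
Tree: B1–B2, B2–B3, B3–B4
The largest bag has 2 vertices, giving width 1; this decomposition certifies tw(G) ≤ 1. Any graph with an edge has treewidth ≥ 1, and G has the edge c–b. Hence tw(G) = 1 exactly.

1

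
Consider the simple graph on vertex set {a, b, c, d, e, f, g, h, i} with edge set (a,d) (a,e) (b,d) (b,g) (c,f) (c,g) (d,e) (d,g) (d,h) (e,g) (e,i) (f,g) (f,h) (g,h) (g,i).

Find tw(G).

A width-2 tree decomposition is:
Bags: B1 = {d, e, g}  B2 = {e, g, i}  B3 = {d, g, h}  B4 = {f, g, h}  B5 = {b, d, g}  B6 = {a, d, e}  B7 = {c, f, g}
Tree: B1–B2, B1–B3, B3–B4, B1–B5, B1–B6, B4–B7
Every bag has size at most 3, so the width is 3 − 1 = 2 and tw(G) ≤ 2. Conversely, {d, e, g} is a clique of size 3, and the vertices of any clique must share a bag in every tree decomposition; so some bag has ≥ 3 vertices and tw(G) ≥ 2. The upper and lower bounds meet at 2, so that is the treewidth.

2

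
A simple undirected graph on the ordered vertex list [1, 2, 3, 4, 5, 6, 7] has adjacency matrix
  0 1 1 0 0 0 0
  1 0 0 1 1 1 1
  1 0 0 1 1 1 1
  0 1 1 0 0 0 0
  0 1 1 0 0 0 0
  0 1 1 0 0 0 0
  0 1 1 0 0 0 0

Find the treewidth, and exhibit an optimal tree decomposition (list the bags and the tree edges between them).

Every bag has size at most 3, so the width is 3 − 1 = 2 and tw(G) ≤ 2. The edges 2–1–3–7–2 form a cycle, so G is not a tree and its treewidth is at least 2. Combining the bounds, tw(G) = 2.

Treewidth 2.
One optimal decomposition is:
Bags: B1 = {1, 2, 3}  B2 = {2, 3, 7}  B3 = {2, 3, 4}  B4 = {2, 3, 5}  B5 = {2, 3, 6}
Tree: B1–B2, B2–B3, B3–B4, B4–B5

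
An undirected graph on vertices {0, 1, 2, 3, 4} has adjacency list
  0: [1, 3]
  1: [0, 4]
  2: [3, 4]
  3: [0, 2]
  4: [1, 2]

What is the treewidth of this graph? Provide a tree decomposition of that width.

Treewidth 2.
Bags: B1 = {0, 2, 3}  B2 = {0, 2, 4}  B3 = {0, 1, 4}
Tree: B1–B2, B2–B3

Each bag holds 3 vertices, so the decomposition has width 2, which upper-bounds the treewidth. The edges 0–3–2–4–1–0 form a cycle, so G is not a tree and its treewidth is at least 2. The upper and lower bounds meet at 2, so that is the treewidth.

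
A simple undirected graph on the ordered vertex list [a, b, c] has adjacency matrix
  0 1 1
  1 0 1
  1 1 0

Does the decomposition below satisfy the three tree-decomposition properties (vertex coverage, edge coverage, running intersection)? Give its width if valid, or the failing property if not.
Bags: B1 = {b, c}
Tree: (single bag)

No — vertex a appears in no bag.

A tree decomposition must satisfy three properties: every vertex lies in some bag; for every edge, both endpoints lie together in some bag; and for every vertex, the bags containing it form a connected subtree. Here vertex a appears in no bag, so the decomposition is invalid.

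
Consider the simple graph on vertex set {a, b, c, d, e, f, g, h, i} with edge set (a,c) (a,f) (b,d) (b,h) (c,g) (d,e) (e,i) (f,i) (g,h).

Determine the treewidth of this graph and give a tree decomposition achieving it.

Treewidth 2.
Bags: B1 = {e, f, i}  B2 = {d, e, f}  B3 = {b, d, f}  B4 = {b, f, h}  B5 = {f, g, h}  B6 = {c, f, g}  B7 = {a, c, f}
Tree: B1–B2, B2–B3, B3–B4, B4–B5, B5–B6, B6–B7

The largest bag has 3 vertices, giving width 2; this decomposition certifies tw(G) ≤ 2. For the lower bound, G contains the cycle f–i–e–d–b–h–g–c–a–f, so G is not a forest; only forests have treewidth ≤ 1, hence tw(G) ≥ 2. Combining the bounds, tw(G) = 2.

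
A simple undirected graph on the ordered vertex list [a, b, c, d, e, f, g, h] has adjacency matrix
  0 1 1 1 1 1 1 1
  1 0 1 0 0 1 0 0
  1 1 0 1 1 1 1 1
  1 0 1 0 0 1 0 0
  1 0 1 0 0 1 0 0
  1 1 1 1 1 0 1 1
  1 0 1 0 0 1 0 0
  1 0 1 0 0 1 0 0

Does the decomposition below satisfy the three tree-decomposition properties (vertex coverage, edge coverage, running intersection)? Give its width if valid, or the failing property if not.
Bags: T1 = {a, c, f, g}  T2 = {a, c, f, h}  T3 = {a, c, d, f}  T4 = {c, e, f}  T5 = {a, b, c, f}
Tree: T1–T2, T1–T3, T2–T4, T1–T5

No — edge (a,e) lies in no bag.

A tree decomposition must satisfy three properties: every vertex lies in some bag; for every edge, both endpoints lie together in some bag; and for every vertex, the bags containing it form a connected subtree. Here edge (a,e) lies in no bag, so the decomposition is invalid.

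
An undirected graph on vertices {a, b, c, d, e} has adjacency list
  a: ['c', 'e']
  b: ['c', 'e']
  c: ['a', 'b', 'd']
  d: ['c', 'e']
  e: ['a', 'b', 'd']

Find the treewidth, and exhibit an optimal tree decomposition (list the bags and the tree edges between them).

Treewidth 2.
One such decomposition:
Bags: B1 = {b, c, e}  B2 = {c, d, e}  B3 = {a, c, e}
Tree: B1–B2, B2–B3

The largest bag has 3 vertices, giving width 2; this decomposition certifies tw(G) ≤ 2. For the lower bound, G contains the cycle b–c–d–e–b, so G is not a forest; only forests have treewidth ≤ 1, hence tw(G) ≥ 2. Combining the bounds, tw(G) = 2.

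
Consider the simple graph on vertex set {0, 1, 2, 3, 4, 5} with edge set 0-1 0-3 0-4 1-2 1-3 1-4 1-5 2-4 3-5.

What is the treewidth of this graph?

A width-2 tree decomposition is:
Bags: B1 = {1, 3, 5}  B2 = {0, 1, 3}  B3 = {0, 1, 4}  B4 = {1, 2, 4}
Tree: B1–B2, B2–B3, B3–B4
Each bag holds 3 vertices, so the decomposition has width 2, which upper-bounds the treewidth. On the other hand G contains the 3-clique {0, 1, 3}. A clique must lie in a single bag of any decomposition, so no decomposition can have width below 2. Therefore the treewidth is 2.

2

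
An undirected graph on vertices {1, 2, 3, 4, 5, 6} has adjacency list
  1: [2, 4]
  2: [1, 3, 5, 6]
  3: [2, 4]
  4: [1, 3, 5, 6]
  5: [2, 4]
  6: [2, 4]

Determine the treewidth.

A width-2 tree decomposition is:
Bags: B1 = {2, 4, 5}  B2 = {2, 4, 6}  B3 = {1, 2, 4}  B4 = {2, 3, 4}
Tree: B1–B2, B2–B3, B3–B4
Each bag holds 3 vertices, so the decomposition has width 2, which upper-bounds the treewidth. For the lower bound, G contains the cycle 4–5–2–6–4, so G is not a forest; only forests have treewidth ≤ 1, hence tw(G) ≥ 2. Combining the bounds, tw(G) = 2.

2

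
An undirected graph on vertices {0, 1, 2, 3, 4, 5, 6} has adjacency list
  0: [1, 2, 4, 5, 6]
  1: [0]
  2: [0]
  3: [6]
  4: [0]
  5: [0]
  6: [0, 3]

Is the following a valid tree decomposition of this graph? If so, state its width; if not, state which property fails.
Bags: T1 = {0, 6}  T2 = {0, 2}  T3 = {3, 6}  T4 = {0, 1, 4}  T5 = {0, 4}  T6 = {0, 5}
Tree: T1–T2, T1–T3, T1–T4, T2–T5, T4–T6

A tree decomposition must satisfy three properties: every vertex lies in some bag; for every edge, both endpoints lie together in some bag; and for every vertex, the bags containing it form a connected subtree. Here bags containing vertex 4 are not connected in the tree, so the decomposition is invalid.

No — bags containing vertex 4 are not connected in the tree.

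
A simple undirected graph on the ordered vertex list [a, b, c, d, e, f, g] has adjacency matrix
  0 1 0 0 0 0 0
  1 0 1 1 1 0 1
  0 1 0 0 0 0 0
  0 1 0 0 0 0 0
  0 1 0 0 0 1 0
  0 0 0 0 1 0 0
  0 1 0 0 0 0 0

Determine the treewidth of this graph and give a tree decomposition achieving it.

Treewidth 1.
One such decomposition:
Bags: B1 = {b, e}  B2 = {e, f}  B3 = {a, b}  B4 = {b, c}  B5 = {b, g}  B6 = {b, d}
Tree: B1–B2, B1–B3, B3–B4, B1–B5, B1–B6

Each bag holds 2 vertices, so the decomposition has width 1, which upper-bounds the treewidth. Any graph with an edge has treewidth ≥ 1, and G has the edge b–e. Hence tw(G) = 1 exactly.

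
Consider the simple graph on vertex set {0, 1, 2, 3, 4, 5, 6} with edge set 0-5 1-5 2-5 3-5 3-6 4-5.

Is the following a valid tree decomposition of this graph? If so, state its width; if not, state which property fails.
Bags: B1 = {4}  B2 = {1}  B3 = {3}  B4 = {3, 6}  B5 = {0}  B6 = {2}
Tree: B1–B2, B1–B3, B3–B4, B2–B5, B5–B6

A tree decomposition must satisfy three properties: every vertex lies in some bag; for every edge, both endpoints lie together in some bag; and for every vertex, the bags containing it form a connected subtree. Here vertex 5 appears in no bag, so the decomposition is invalid.

No — vertex 5 appears in no bag.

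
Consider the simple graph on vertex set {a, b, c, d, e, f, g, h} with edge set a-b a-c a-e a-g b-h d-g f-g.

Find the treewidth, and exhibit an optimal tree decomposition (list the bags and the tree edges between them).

Treewidth 1.
Bags: B1 = {a, c}  B2 = {a, b}  B3 = {b, h}  B4 = {a, g}  B5 = {f, g}  B6 = {a, e}  B7 = {d, g}
Tree: B1–B2, B2–B3, B1–B4, B4–B5, B4–B6, B4–B7

The largest bag has 2 vertices, giving width 1; this decomposition certifies tw(G) ≤ 1. G has an edge, so its treewidth is at least 1. Hence tw(G) = 1 exactly.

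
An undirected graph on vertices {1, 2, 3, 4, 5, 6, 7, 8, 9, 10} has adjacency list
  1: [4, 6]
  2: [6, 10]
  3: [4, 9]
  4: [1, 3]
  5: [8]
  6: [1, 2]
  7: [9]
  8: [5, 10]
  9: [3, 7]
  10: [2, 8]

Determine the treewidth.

A width-1 tree decomposition is:
Bags: B1 = {7, 9}  B2 = {3, 9}  B3 = {3, 4}  B4 = {1, 4}  B5 = {1, 6}  B6 = {2, 6}  B7 = {2, 10}  B8 = {8, 10}  B9 = {5, 8}
Tree: B1–B2, B2–B3, B3–B4, B4–B5, B5–B6, B6–B7, B7–B8, B8–B9
The largest bag has 2 vertices, giving width 1; this decomposition certifies tw(G) ≤ 1. G has an edge, so its treewidth is at least 1. Therefore the treewidth is 1.

1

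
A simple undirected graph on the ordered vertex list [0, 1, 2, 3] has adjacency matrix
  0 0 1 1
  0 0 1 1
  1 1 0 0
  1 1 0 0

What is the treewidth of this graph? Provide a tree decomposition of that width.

Treewidth 2.
One such decomposition:
Bags: B1 = {0, 1, 3}  B2 = {0, 1, 2}
Tree: B1–B2

Each bag holds 3 vertices, so the decomposition has width 2, which upper-bounds the treewidth. The edges 0–3–1–2–0 form a cycle, so G is not a tree and its treewidth is at least 2. Combining the bounds, tw(G) = 2.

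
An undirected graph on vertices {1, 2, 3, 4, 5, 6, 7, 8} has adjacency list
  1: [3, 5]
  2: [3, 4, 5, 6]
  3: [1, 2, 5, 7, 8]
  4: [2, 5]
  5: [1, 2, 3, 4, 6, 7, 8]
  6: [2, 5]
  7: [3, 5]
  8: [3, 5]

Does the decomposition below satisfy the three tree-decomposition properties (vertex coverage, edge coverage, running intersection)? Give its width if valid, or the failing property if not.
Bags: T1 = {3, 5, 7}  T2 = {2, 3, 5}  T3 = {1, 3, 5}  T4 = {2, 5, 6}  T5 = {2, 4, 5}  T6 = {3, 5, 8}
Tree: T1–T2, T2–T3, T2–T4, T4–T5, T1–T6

Every vertex of G appears in some bag (union = {1, 2, 3, 4, 5, 6, 7, 8}); every edge is covered by a bag; and for each vertex v the set of bags containing v is connected in the bag tree. The decomposition is therefore valid. The largest bag has 3 vertices, so the width is 2.

Yes; width 2.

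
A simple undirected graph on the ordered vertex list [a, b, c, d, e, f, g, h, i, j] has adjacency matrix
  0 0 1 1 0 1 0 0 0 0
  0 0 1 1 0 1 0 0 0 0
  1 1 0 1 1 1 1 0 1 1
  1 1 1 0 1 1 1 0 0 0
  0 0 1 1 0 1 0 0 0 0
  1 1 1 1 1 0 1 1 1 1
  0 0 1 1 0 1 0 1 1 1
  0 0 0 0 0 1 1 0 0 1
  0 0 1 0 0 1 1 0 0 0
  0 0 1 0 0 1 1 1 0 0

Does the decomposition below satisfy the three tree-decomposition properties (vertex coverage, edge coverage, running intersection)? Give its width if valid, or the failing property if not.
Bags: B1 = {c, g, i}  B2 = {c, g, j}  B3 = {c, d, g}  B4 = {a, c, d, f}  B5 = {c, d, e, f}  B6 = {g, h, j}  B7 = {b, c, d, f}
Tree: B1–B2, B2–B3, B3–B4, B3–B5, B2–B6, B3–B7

No — edge (f,i) lies in no bag.

A tree decomposition must satisfy three properties: every vertex lies in some bag; for every edge, both endpoints lie together in some bag; and for every vertex, the bags containing it form a connected subtree. Here edge (f,i) lies in no bag, so the decomposition is invalid.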